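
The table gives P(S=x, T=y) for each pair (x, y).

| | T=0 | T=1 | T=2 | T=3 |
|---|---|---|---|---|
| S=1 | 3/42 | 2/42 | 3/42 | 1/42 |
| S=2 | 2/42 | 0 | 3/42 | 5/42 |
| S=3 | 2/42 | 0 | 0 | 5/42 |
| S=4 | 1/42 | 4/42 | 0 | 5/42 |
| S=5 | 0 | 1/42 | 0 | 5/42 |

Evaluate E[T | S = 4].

P(S = 4) = 5/21.
Σ T·P over the event = 0·(1/42) + 1·(4/42) + 3·(5/42) = 19/42.
E[T | S = 4] = (19/42) / (5/21) = 19/10.

19/10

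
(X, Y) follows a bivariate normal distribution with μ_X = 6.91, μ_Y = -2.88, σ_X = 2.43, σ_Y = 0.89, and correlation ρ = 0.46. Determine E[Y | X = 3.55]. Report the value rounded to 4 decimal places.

-3.4461

For a bivariate normal, E[Y | X=x] = μ_Y + ρ·(σ_Y/σ_X)·(x − μ_X).
E[Y | X=3.55] = -2.88 + (0.46)·(0.89/2.43)·(3.55 − (6.91)) = -2.88 + (0.16848)·(-3.36) = -3.4461.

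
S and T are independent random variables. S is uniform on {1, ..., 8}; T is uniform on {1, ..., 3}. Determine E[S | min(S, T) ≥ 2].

P(min(S, T) ≥ 2) = 7/12.
Summing S·P(x,y) over outcomes with min(S, T) ≥ 2 gives 35/12.
E[S | min(S, T) ≥ 2] = (35/12) / (7/12) = 5.

5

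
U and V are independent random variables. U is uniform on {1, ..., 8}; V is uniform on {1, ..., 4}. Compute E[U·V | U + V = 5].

Outcomes with U + V = 5: (1,4), (2,3), (3,2), (4,1), each with probability 1/32.
E[U·V | U + V = 5] = (4 + 6 + 6 + 4) / 4 = 5.

5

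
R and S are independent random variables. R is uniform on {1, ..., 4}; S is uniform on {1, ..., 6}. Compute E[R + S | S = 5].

Outcomes with S = 5: (1,5), (2,5), (3,5), (4,5), each with probability 1/24.
E[R + S | S = 5] = (6 + 7 + 8 + 9) / 4 = 15/2.

15/2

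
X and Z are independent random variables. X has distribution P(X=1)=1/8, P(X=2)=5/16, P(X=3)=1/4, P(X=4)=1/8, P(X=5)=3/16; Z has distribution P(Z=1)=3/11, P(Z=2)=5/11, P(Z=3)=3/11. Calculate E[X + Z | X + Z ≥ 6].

405/61

P(X + Z ≥ 6) = 61/176.
Summing (X+Z)·P(x,y) over outcomes with X + Z ≥ 6 gives 405/176.
E[X + Z | X + Z ≥ 6] = (405/176) / (61/176) = 405/61.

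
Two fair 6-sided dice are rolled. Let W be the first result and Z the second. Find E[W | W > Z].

P(W > Z) = 5/12.
Summing W·P(x,y) over outcomes with W > Z gives 35/18.
E[W | W > Z] = (35/18) / (5/12) = 14/3.

14/3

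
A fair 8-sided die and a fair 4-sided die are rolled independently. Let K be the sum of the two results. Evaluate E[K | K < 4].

8/3

P(K < 4) = 3/32.
Σ over the event: 2·1/32 + 3·1/16 = 1/4.
E[K | K < 4] = (1/4) / (3/32) = 8/3.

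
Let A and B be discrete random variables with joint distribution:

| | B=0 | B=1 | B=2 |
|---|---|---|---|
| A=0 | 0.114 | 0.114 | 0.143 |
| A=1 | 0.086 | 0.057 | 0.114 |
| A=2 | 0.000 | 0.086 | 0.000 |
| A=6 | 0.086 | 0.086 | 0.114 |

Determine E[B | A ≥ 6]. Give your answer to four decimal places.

1.0979

P(A ≥ 6) = 0.286.
Σ B·P over the event = 0·(0.086) + 1·(0.086) + 2·(0.114) = 0.314.
E[B | A ≥ 6] = (0.314) / (0.286) = 1.0979.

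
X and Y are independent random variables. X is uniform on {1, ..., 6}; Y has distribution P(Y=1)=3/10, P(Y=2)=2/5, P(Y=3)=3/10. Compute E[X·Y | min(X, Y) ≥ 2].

68/7

P(min(X, Y) ≥ 2) = 7/12.
Summing XY·P(x,y) over outcomes with min(X, Y) ≥ 2 gives 17/3.
E[X·Y | min(X, Y) ≥ 2] = (17/3) / (7/12) = 68/7.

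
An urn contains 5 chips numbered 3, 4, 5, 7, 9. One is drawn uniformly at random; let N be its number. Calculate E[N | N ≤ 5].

P(N ≤ 5) = 3/5.
Σ over the event: 3·1/5 + 4·1/5 + 5·1/5 = 12/5.
E[N | N ≤ 5] = (12/5) / (3/5) = 4.

4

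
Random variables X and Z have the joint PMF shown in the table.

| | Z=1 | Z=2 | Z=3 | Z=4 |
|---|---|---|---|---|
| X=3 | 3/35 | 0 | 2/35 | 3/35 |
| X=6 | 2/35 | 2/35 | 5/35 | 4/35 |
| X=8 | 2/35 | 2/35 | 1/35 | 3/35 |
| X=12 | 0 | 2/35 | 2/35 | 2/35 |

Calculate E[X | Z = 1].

37/7

P(Z = 1) = 1/5.
Σ X·P over the event = 3·(3/35) + 6·(2/35) + 8·(2/35) = 37/35.
E[X | Z = 1] = (37/35) / (1/5) = 37/7.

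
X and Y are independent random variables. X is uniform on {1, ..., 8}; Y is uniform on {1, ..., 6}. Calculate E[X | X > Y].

160/27

P(X > Y) = 9/16.
Summing X·P(x,y) over outcomes with X > Y gives 10/3.
E[X | X > Y] = (10/3) / (9/16) = 160/27.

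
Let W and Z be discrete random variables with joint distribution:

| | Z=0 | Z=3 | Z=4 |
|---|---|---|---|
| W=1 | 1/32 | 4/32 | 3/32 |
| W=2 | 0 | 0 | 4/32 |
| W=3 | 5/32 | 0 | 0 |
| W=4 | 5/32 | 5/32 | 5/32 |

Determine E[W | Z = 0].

P(Z = 0) = 11/32.
Σ W·P over the event = 1·(1/32) + 3·(5/32) + 4·(5/32) = 9/8.
E[W | Z = 0] = (9/8) / (11/32) = 36/11.

36/11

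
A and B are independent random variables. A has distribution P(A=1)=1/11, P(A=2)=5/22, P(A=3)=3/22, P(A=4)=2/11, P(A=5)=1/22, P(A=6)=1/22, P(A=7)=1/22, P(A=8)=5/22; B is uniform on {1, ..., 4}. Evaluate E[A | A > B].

P(A > B) = 5/8.
Summing A·P(x,y) over outcomes with A > B gives 7/2.
E[A | A > B] = (7/2) / (5/8) = 28/5.

28/5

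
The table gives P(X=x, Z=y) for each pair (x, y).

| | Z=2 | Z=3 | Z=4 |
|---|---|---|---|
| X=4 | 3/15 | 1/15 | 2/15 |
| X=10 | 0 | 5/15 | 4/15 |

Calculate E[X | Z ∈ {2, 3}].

22/3

P(Z ∈ {2, 3}) = 3/5.
Summing X·P(X=x,Z=y) over the conditioning event gives 22/5.
E[X | Z ∈ {2, 3}] = (22/5) / (3/5) = 22/3.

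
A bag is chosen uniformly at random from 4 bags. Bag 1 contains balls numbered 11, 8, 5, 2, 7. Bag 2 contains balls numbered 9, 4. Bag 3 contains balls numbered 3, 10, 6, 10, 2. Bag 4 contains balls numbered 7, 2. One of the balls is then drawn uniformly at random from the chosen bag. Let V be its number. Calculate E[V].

E[V | bag 1] = (11+8+5+2+7)/5 = 33/5.
E[V | bag 2] = (9+4)/2 = 13/2.
E[V | bag 3] = (3+10+6+10+2)/5 = 31/5.
E[V | bag 4] = (7+2)/2 = 9/2.
E[V] = (1/4)·(33/5) + (1/4)·(13/2) + (1/4)·(31/5) + (1/4)·(9/2) = 119/20.

119/20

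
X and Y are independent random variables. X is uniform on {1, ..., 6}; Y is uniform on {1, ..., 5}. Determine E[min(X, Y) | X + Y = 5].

3/2

P(X + Y = 5) = 2/15.
Summing min(X,Y)·P(x,y) over outcomes with X + Y = 5 gives 1/5.
E[min(X, Y) | X + Y = 5] = (1/5) / (2/15) = 3/2.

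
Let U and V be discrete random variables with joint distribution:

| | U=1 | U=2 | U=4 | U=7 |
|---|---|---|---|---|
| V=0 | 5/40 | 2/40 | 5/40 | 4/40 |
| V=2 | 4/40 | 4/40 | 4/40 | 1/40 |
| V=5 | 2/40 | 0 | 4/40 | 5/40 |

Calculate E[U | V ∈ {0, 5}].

P(V ∈ {0, 5}) = 27/40.
Σ U·P over the event = 1·(5/40) + 1·(2/40) + 2·(2/40) + 4·(5/40) + 4·(4/40) + 7·(4/40) + 7·(5/40) = 11/4.
E[U | V ∈ {0, 5}] = (11/4) / (27/40) = 110/27.

110/27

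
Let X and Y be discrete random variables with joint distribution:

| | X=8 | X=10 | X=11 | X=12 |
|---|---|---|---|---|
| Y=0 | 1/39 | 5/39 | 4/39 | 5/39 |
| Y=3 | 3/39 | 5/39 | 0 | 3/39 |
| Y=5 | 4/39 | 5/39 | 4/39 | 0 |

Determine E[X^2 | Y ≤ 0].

1768/15

P(Y ≤ 0) = 5/13.
Σ X^2·P over the event = 64·(1/39) + 100·(5/39) + 121·(4/39) + 144·(5/39) = 136/3.
E[X^2 | Y ≤ 0] = (136/3) / (5/13) = 1768/15.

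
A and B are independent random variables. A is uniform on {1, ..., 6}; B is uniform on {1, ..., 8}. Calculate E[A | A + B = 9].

7/2

Outcomes with A + B = 9: (1,8), (2,7), (3,6), (4,5), (5,4), (6,3), each with probability 1/48.
E[A | A + B = 9] = (1 + 2 + 3 + 4 + 5 + 6) / 6 = 7/2.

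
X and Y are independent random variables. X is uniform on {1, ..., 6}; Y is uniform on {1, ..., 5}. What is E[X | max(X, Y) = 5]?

35/9

Outcomes with max(X, Y) = 5: (1,5), (2,5), (3,5), (4,5), (5,1), (5,2), (5,3), (5,4), (5,5), each with probability 1/30.
E[X | max(X, Y) = 5] = (1 + 2 + 3 + 4 + 5 + 5 + 5 + 5 + 5) / 9 = 35/9.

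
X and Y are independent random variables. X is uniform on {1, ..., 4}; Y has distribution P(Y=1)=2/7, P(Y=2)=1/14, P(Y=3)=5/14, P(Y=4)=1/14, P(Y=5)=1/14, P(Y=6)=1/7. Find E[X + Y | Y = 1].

7/2

P(Y = 1) = 2/7.
Summing (X+Y)·P(x,y) over outcomes with Y = 1 gives 1.
E[X + Y | Y = 1] = (1) / (2/7) = 7/2.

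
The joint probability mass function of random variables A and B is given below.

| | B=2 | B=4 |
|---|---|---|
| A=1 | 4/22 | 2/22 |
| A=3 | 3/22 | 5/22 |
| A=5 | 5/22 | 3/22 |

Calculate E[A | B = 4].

P(B = 4) = 5/11.
Summing A·P(A=x,B=y) over the conditioning event gives 16/11.
E[A | B = 4] = (16/11) / (5/11) = 16/5.

16/5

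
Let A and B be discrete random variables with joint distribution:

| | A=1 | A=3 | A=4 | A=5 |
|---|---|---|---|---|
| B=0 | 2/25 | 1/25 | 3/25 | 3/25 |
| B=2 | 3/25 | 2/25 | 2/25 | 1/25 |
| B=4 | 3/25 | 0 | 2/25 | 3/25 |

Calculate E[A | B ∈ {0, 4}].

58/17

P(B ∈ {0, 4}) = 17/25.
Σ A·P over the event = 1·(2/25) + 1·(3/25) + 3·(1/25) + 4·(3/25) + 4·(2/25) + 5·(3/25) + 5·(3/25) = 58/25.
E[A | B ∈ {0, 4}] = (58/25) / (17/25) = 58/17.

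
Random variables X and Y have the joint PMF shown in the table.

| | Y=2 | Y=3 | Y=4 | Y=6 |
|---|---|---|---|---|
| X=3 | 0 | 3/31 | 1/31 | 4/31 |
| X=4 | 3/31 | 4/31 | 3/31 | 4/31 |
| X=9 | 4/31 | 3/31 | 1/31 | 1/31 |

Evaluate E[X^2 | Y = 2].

372/7

P(Y = 2) = 7/31.
Σ X^2·P over the event = 16·(3/31) + 81·(4/31) = 12.
E[X^2 | Y = 2] = (12) / (7/31) = 372/7.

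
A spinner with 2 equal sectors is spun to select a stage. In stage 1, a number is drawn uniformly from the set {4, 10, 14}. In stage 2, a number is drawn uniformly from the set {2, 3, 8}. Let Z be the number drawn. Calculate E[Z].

41/6

E[Z | stage 1] = (4+10+14)/3 = 28/3.
E[Z | stage 2] = (2+3+8)/3 = 13/3.
By the law of total expectation,
E[Z] = (1/2)·(28/3) + (1/2)·(13/3) = 41/6.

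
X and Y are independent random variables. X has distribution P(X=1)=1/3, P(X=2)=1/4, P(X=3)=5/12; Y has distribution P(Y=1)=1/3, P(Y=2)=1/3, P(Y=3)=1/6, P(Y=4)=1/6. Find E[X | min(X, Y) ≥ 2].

P(min(X, Y) ≥ 2) = 4/9.
Summing X·P(x,y) over outcomes with min(X, Y) ≥ 2 gives 7/6.
E[X | min(X, Y) ≥ 2] = (7/6) / (4/9) = 21/8.

21/8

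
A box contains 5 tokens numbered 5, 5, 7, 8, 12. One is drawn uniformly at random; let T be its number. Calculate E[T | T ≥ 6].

9

P(T ≥ 6) = 3/5.
Σ over the event: 7·1/5 + 8·1/5 + 12·1/5 = 27/5.
E[T | T ≥ 6] = (27/5) / (3/5) = 9.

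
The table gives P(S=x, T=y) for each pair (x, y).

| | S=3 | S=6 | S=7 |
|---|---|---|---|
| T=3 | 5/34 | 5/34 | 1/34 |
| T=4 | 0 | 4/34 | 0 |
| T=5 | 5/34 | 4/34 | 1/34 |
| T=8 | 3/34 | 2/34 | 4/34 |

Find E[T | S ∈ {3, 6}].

131/28

P(S ∈ {3, 6}) = 14/17.
Summing T·P(S=x,T=y) over the conditioning event gives 131/34.
E[T | S ∈ {3, 6}] = (131/34) / (14/17) = 131/28.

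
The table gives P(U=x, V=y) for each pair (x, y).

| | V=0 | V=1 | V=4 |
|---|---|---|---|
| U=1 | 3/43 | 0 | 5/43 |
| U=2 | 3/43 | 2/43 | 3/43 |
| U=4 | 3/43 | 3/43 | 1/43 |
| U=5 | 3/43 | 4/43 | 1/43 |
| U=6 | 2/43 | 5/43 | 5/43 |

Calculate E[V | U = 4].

1

P(U = 4) = 7/43.
Σ V·P over the event = 0·(3/43) + 1·(3/43) + 4·(1/43) = 7/43.
E[V | U = 4] = (7/43) / (7/43) = 1.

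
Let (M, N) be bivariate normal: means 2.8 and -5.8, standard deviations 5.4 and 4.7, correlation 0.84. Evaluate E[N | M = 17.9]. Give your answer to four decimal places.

5.2398

The regression of N on M has slope ρ·σ_N/σ_M and passes through (μ_M, μ_N).
E[N | M=17.9] = -5.8 + (0.84)·(4.7/5.4)·(17.9 − (2.8)) = -5.8 + (0.73111)·(15.1) = 5.2398.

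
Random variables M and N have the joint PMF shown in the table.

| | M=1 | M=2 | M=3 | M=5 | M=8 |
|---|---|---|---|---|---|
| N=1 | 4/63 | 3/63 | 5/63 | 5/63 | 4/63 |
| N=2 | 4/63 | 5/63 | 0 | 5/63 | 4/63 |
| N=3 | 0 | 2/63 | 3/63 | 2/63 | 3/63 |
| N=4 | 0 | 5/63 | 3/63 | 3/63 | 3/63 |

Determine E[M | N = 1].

82/21

P(N = 1) = 1/3.
Σ M·P over the event = 1·(4/63) + 2·(3/63) + 3·(5/63) + 5·(5/63) + 8·(4/63) = 82/63.
E[M | N = 1] = (82/63) / (1/3) = 82/21.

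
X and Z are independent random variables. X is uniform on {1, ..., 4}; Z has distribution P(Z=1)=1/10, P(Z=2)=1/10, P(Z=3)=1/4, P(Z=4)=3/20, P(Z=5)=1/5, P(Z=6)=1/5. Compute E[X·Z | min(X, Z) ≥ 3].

497/32

P(min(X, Z) ≥ 3) = 2/5.
Summing XZ·P(x,y) over outcomes with min(X, Z) ≥ 3 gives 497/80.
E[X·Z | min(X, Z) ≥ 3] = (497/80) / (2/5) = 497/32.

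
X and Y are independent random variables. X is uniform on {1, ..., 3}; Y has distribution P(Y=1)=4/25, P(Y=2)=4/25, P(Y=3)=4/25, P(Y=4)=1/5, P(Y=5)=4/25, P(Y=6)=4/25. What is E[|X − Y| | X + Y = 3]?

P(X + Y = 3) = 8/75.
Summing |X−Y|·P(x,y) over outcomes with X + Y = 3 gives 8/75.
E[|X − Y| | X + Y = 3] = (8/75) / (8/75) = 1.

1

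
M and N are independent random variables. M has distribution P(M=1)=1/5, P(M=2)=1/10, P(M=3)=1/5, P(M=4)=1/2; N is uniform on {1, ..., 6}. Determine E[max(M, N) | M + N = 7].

9/2

P(M + N = 7) = 1/6.
Summing max(M,N)·P(x,y) over outcomes with M + N = 7 gives 3/4.
E[max(M, N) | M + N = 7] = (3/4) / (1/6) = 9/2.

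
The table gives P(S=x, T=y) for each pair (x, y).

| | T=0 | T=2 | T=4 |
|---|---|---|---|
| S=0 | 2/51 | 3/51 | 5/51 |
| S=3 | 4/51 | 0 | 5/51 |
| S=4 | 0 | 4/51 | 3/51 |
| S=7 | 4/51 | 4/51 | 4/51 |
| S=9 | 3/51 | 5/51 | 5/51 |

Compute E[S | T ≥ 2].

P(T ≥ 2) = 38/51.
Summing S·P(S=x,T=y) over the conditioning event gives 63/17.
E[S | T ≥ 2] = (63/17) / (38/51) = 189/38.

189/38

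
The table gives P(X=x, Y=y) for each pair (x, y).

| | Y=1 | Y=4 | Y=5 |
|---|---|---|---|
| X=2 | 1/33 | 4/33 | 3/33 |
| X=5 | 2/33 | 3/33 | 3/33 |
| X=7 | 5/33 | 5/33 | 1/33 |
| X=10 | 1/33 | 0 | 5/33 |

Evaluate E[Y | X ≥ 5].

17/5

P(X ≥ 5) = 25/33.
Σ Y·P over the event = 1·(2/33) + 4·(3/33) + 5·(3/33) + 1·(5/33) + 4·(5/33) + 5·(1/33) + 1·(1/33) + 5·(5/33) = 85/33.
E[Y | X ≥ 5] = (85/33) / (25/33) = 17/5.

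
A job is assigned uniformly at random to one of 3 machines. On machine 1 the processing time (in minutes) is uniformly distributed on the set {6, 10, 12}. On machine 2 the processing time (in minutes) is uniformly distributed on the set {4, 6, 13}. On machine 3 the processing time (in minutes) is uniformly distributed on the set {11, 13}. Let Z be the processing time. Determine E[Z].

29/3

E[Z | machine 1] = (6+10+12)/3 = 28/3.
E[Z | machine 2] = (4+6+13)/3 = 23/3.
E[Z | machine 3] = (11+13)/2 = 12.
E[Z] = (1/3)·(28/3) + (1/3)·(23/3) + (1/3)·(12) = 29/3.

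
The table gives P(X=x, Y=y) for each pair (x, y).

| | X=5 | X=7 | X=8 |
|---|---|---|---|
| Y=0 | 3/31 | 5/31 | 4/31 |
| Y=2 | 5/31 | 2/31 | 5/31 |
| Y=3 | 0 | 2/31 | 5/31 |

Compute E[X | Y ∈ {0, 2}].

P(Y ∈ {0, 2}) = 24/31.
Summing X·P(X=x,Y=y) over the conditioning event gives 161/31.
E[X | Y ∈ {0, 2}] = (161/31) / (24/31) = 161/24.

161/24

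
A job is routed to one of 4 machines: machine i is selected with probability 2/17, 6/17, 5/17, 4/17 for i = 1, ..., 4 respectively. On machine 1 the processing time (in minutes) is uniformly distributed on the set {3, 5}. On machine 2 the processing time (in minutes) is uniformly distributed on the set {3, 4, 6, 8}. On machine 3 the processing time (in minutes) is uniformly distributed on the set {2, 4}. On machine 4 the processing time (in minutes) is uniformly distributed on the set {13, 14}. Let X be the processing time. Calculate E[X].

217/34

E[X | machine 1] = (3+5)/2 = 4.
E[X | machine 2] = (3+4+6+8)/4 = 21/4.
E[X | machine 3] = (2+4)/2 = 3.
E[X | machine 4] = (13+14)/2 = 27/2.
E[X] = (2/17)·(4) + (6/17)·(21/4) + (5/17)·(3) + (4/17)·(27/2) = 217/34.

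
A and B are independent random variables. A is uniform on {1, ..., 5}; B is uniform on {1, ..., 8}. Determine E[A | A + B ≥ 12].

14/3

Outcomes with A + B ≥ 12: (4,8), (5,7), (5,8), each with probability 1/40.
E[A | A + B ≥ 12] = (4 + 5 + 5) / 3 = 14/3.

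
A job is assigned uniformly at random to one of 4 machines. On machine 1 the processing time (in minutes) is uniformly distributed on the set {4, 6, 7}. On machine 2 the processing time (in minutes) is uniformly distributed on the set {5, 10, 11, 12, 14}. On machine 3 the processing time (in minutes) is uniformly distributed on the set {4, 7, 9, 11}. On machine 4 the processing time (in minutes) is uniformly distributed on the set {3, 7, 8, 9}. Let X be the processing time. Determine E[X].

917/120

E[X | machine 1] = (4+6+7)/3 = 17/3.
E[X | machine 2] = (5+10+11+12+14)/5 = 52/5.
E[X | machine 3] = (4+7+9+11)/4 = 31/4.
E[X | machine 4] = (3+7+8+9)/4 = 27/4.
E[X] = (1/4)·(17/3) + (1/4)·(52/5) + (1/4)·(31/4) + (1/4)·(27/4) = 917/120.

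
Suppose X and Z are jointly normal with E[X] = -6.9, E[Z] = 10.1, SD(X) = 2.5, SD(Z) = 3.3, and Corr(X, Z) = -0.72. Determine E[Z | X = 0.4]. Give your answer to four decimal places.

3.1621

For a bivariate normal, E[Z | X=x] = μ_Z + ρ·(σ_Z/σ_X)·(x − μ_X).
E[Z | X=0.4] = 10.1 + (-0.72)·(3.3/2.5)·(0.4 − (-6.9)) = 10.1 + (-0.9504)·(7.3) = 3.1621.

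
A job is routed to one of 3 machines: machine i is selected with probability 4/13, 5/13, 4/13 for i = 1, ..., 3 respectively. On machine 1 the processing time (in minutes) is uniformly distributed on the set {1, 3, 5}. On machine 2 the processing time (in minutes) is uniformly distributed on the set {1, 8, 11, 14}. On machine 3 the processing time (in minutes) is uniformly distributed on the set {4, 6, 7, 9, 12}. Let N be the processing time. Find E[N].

E[N | machine 1] = (1+3+5)/3 = 3.
E[N | machine 2] = (1+8+11+14)/4 = 17/2.
E[N | machine 3] = (4+6+7+9+12)/5 = 38/5.
E[N] = (4/13)·(3) + (5/13)·(17/2) + (4/13)·(38/5) = 849/130.

849/130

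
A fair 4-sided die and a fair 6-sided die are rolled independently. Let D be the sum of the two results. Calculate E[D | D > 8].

28/3

P(D > 8) = 1/8.
Σ over the event: 9·1/12 + 10·1/24 = 7/6.
E[D | D > 8] = (7/6) / (1/8) = 28/3.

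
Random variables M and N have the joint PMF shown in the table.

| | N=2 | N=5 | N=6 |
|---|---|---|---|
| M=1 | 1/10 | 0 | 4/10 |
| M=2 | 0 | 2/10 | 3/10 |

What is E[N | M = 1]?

P(M = 1) = 1/2.
Σ N·P over the event = 2·(1/10) + 6·(4/10) = 13/5.
E[N | M = 1] = (13/5) / (1/2) = 26/5.

26/5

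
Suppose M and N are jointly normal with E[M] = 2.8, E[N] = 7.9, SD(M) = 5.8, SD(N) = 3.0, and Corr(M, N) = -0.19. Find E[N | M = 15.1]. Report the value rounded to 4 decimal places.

E[N | M=x] = μ_N + ρ(σ_N/σ_M)(x − μ_M) for jointly normal variables.
E[N | M=15.1] = 7.9 + (-0.19)·(3.0/5.8)·(15.1 − (2.8)) = 7.9 + (-0.098276)·(12.3) = 6.6912.

6.6912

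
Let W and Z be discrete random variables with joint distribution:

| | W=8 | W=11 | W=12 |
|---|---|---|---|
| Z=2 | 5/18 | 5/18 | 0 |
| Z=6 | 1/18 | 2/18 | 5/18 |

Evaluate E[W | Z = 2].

19/2

P(Z = 2) = 5/9.
Summing W·P(W=x,Z=y) over the conditioning event gives 95/18.
E[W | Z = 2] = (95/18) / (5/9) = 19/2.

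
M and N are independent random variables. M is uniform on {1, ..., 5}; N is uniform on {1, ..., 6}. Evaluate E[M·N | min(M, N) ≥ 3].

18

P(min(M, N) ≥ 3) = 2/5.
Summing MN·P(x,y) over outcomes with min(M, N) ≥ 3 gives 36/5.
E[M·N | min(M, N) ≥ 3] = (36/5) / (2/5) = 18.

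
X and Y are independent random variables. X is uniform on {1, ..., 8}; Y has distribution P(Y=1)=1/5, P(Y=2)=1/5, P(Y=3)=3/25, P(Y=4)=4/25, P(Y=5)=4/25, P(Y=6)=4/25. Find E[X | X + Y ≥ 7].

741/134

P(X + Y ≥ 7) = 67/100.
Summing X·P(x,y) over outcomes with X + Y ≥ 7 gives 741/200.
E[X | X + Y ≥ 7] = (741/200) / (67/100) = 741/134.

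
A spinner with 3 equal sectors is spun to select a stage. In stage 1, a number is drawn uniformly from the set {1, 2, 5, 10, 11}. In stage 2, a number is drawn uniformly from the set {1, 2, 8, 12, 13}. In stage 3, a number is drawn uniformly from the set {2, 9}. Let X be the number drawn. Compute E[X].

E[X | stage 1] = (1+2+5+10+11)/5 = 29/5.
E[X | stage 2] = (1+2+8+12+13)/5 = 36/5.
E[X | stage 3] = (2+9)/2 = 11/2.
E[X] = (1/3)·(29/5) + (1/3)·(36/5) + (1/3)·(11/2) = 37/6.

37/6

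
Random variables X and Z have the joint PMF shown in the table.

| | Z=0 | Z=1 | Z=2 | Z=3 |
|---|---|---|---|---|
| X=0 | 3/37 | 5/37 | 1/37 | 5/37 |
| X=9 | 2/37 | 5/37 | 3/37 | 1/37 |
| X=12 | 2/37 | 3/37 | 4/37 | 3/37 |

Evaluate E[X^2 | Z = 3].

P(Z = 3) = 9/37.
Σ X^2·P over the event = 0·(5/37) + 81·(1/37) + 144·(3/37) = 513/37.
E[X^2 | Z = 3] = (513/37) / (9/37) = 57.

57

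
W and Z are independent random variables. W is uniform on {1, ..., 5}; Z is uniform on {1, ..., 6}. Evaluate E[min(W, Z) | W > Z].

Outcomes with W > Z: (2,1), (3,1), (3,2), (4,1), (4,2), (4,3), (5,1), (5,2), (5,3), (5,4), each with probability 1/30.
E[min(W, Z) | W > Z] = (1 + 1 + 2 + 1 + 2 + 3 + 1 + 2 + 3 + 4) / 10 = 2.

2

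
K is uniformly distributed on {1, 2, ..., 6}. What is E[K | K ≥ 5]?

11/2

Given K ≥ 5, K is equally likely to be any of {5, 6}.
E[K | K ≥ 5] = (5 + 6) / 2 = 11/2.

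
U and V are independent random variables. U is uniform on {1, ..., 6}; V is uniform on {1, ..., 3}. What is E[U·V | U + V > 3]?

P(U + V > 3) = 5/6.
Summing UV·P(x,y) over outcomes with U + V > 3 gives 121/18.
E[U·V | U + V > 3] = (121/18) / (5/6) = 121/15.

121/15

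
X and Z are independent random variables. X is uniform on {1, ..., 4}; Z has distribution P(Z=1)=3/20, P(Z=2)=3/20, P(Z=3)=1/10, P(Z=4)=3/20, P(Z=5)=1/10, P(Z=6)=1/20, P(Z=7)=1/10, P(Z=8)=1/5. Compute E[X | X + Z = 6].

P(X + Z = 6) = 1/8.
Summing X·P(x,y) over outcomes with X + Z = 6 gives 13/40.
E[X | X + Z = 6] = (13/40) / (1/8) = 13/5.

13/5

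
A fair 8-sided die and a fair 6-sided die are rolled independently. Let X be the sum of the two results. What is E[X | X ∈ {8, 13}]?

37/4

P(X ∈ {8, 13}) = 1/6.
Σ over the event: 8·1/8 + 13·1/24 = 37/24.
E[X | X ∈ {8, 13}] = (37/24) / (1/6) = 37/4.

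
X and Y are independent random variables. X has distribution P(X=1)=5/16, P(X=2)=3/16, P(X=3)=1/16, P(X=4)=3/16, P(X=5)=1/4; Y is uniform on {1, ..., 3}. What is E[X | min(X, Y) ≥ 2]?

P(min(X, Y) ≥ 2) = 11/24.
Summing X·P(x,y) over outcomes with min(X, Y) ≥ 2 gives 41/24.
E[X | min(X, Y) ≥ 2] = (41/24) / (11/24) = 41/11.

41/11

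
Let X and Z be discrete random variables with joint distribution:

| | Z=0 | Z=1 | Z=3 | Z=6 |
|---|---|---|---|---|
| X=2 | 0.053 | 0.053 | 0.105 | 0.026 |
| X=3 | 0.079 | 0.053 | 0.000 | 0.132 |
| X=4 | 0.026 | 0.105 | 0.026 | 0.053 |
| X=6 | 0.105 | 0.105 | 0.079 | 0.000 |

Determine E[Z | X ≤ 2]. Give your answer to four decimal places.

P(X ≤ 2) = 0.237.
Σ Z·P over the event = 0·(0.053) + 1·(0.053) + 3·(0.105) + 6·(0.026) = 0.524.
E[Z | X ≤ 2] = (0.524) / (0.237) = 2.2110.

2.2110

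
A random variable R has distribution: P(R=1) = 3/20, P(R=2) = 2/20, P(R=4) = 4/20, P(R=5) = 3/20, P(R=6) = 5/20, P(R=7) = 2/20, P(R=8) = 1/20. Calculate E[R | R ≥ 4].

83/15

P(R ≥ 4) = 3/4.
Σ over the event: 4·1/5 + 5·3/20 + 6·1/4 + 7·1/10 + 8·1/20 = 83/20.
E[R | R ≥ 4] = (83/20) / (3/4) = 83/15.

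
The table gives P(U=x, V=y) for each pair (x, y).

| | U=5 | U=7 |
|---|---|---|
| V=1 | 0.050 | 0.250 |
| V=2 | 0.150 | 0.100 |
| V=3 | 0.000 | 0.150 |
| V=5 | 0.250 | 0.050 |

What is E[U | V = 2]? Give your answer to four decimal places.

5.8000

P(V = 2) = 0.250.
Σ U·P over the event = 5·(0.150) + 7·(0.100) = 1.450.
E[U | V = 2] = (1.450) / (0.250) = 5.8000.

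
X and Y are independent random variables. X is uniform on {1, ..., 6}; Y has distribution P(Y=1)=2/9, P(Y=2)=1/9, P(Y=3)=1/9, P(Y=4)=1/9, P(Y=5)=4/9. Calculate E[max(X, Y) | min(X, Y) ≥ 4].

79/15

P(min(X, Y) ≥ 4) = 5/18.
Summing max(X,Y)·P(x,y) over outcomes with min(X, Y) ≥ 4 gives 79/54.
E[max(X, Y) | min(X, Y) ≥ 4] = (79/54) / (5/18) = 79/15.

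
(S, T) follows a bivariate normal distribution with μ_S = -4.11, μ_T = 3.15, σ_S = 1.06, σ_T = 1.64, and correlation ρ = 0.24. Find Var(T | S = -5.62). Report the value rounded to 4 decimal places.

For a bivariate normal, Var(T | S=x) = σ_T²(1 − ρ²).
Var(T | S=-5.62) = (1.64)²·(1 − (0.24)²) = 2.6896·0.9424 = 2.5347.

2.5347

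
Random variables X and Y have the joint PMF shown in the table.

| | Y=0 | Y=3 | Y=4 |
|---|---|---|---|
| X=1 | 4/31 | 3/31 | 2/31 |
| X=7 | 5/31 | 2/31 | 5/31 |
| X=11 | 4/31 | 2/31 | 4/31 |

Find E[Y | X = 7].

P(X = 7) = 12/31.
Σ Y·P over the event = 0·(5/31) + 3·(2/31) + 4·(5/31) = 26/31.
E[Y | X = 7] = (26/31) / (12/31) = 13/6.

13/6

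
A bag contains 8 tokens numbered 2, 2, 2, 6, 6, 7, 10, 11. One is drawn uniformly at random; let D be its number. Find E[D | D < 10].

P(D < 10) = 3/4.
Σ over the event: 2·3/8 + 6·1/4 + 7·1/8 = 25/8.
E[D | D < 10] = (25/8) / (3/4) = 25/6.

25/6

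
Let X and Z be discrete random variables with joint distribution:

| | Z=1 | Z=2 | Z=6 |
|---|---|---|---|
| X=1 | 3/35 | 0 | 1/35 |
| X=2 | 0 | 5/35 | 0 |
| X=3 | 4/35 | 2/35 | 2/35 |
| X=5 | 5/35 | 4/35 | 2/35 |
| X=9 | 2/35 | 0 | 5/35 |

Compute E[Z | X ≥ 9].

32/7

P(X ≥ 9) = 1/5.
Summing Z·P(X=x,Z=y) over the conditioning event gives 32/35.
E[Z | X ≥ 9] = (32/35) / (1/5) = 32/7.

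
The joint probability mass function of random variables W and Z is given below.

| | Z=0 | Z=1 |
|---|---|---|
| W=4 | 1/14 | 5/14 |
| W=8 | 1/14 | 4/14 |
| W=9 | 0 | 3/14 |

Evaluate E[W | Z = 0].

6

P(Z = 0) = 1/7.
Σ W·P over the event = 4·(1/14) + 8·(1/14) = 6/7.
E[W | Z = 0] = (6/7) / (1/7) = 6.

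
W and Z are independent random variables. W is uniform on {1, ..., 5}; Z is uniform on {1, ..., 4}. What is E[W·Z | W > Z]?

17/2

Outcomes with W > Z: (2,1), (3,1), (3,2), (4,1), (4,2), (4,3), (5,1), (5,2), (5,3), (5,4), each with probability 1/20.
E[W·Z | W > Z] = (2 + 3 + 6 + 4 + 8 + 12 + 5 + 10 + 15 + 20) / 10 = 17/2.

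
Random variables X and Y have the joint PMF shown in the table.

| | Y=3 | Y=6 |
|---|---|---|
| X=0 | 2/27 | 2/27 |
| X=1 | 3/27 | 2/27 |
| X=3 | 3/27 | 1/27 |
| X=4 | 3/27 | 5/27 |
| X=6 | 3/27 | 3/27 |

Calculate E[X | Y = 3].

P(Y = 3) = 14/27.
Summing X·P(X=x,Y=y) over the conditioning event gives 14/9.
E[X | Y = 3] = (14/9) / (14/27) = 3.

3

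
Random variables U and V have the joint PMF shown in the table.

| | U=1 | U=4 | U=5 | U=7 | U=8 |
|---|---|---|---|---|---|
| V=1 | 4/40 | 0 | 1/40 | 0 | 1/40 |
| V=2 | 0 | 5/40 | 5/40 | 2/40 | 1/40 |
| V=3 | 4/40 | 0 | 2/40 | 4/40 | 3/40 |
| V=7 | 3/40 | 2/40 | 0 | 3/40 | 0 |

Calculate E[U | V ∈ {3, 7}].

P(V ∈ {3, 7}) = 21/40.
Σ U·P over the event = 1·(4/40) + 1·(3/40) + 4·(2/40) + 5·(2/40) + 7·(4/40) + 7·(3/40) + 8·(3/40) = 49/20.
E[U | V ∈ {3, 7}] = (49/20) / (21/40) = 14/3.

14/3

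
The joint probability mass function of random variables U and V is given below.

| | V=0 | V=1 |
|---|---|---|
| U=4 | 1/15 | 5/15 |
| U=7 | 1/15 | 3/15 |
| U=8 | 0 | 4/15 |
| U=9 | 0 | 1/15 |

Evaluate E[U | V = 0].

11/2

P(V = 0) = 2/15.
Σ U·P over the event = 4·(1/15) + 7·(1/15) = 11/15.
E[U | V = 0] = (11/15) / (2/15) = 11/2.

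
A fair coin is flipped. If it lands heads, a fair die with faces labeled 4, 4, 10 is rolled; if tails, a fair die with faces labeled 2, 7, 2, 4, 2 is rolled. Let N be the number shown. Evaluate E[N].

47/10

E[N | heads] = (4+4+10)/3 = 6.
E[N | tails] = (2+7+2+4+2)/5 = 17/5.
E[N] = (1/2)·(6) + (1/2)·(17/5) = 47/10.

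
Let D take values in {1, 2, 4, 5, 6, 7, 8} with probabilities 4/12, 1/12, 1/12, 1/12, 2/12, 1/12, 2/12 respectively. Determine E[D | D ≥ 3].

44/7

P(D ≥ 3) = 7/12.
Σ over the event: 4·1/12 + 5·1/12 + 6·1/6 + 7·1/12 + 8·1/6 = 11/3.
E[D | D ≥ 3] = (11/3) / (7/12) = 44/7.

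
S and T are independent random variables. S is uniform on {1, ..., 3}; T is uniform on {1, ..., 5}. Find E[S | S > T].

Outcomes with S > T: (2,1), (3,1), (3,2), each with probability 1/15.
E[S | S > T] = (2 + 3 + 3) / 3 = 8/3.

8/3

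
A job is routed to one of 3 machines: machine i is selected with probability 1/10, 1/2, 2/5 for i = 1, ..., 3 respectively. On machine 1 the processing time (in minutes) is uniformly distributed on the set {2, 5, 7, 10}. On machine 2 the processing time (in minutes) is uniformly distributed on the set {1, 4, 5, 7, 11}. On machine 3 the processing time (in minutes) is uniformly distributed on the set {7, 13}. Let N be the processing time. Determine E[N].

37/5

E[N | machine 1] = (2+5+7+10)/4 = 6.
E[N | machine 2] = (1+4+5+7+11)/5 = 28/5.
E[N | machine 3] = (7+13)/2 = 10.
By the law of total expectation,
E[N] = (1/10)·(6) + (1/2)·(28/5) + (2/5)·(10) = 37/5.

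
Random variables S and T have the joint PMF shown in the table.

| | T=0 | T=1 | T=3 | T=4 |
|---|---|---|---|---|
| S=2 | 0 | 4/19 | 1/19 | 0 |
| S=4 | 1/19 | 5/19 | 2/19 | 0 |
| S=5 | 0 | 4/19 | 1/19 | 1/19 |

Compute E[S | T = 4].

5

P(T = 4) = 1/19.
Σ S·P over the event = 5·(1/19) = 5/19.
E[S | T = 4] = (5/19) / (1/19) = 5.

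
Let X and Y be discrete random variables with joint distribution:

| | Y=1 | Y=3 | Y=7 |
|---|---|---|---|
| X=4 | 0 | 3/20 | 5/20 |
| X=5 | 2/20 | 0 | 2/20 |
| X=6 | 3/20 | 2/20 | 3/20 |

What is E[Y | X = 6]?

15/4

P(X = 6) = 2/5.
Σ Y·P over the event = 1·(3/20) + 3·(2/20) + 7·(3/20) = 3/2.
E[Y | X = 6] = (3/2) / (2/5) = 15/4.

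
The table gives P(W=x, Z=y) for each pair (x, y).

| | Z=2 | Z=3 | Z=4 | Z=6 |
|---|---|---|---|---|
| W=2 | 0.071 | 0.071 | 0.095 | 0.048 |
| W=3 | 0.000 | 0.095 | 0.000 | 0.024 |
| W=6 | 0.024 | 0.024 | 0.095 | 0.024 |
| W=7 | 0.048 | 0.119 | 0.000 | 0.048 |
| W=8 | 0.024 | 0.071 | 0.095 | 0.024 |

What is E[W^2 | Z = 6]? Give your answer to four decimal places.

P(Z = 6) = 0.168.
Σ W^2·P over the event = 4·(0.048) + 9·(0.024) + 36·(0.024) + 49·(0.048) + 64·(0.024) = 5.160.
E[W^2 | Z = 6] = (5.160) / (0.168) = 30.7143.

30.7143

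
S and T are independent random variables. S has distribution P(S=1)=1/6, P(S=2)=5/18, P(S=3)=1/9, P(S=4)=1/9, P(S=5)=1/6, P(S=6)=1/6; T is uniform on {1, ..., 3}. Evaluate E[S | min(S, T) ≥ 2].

P(min(S, T) ≥ 2) = 5/9.
Summing S·P(x,y) over outcomes with min(S, T) ≥ 2 gives 19/9.
E[S | min(S, T) ≥ 2] = (19/9) / (5/9) = 19/5.

19/5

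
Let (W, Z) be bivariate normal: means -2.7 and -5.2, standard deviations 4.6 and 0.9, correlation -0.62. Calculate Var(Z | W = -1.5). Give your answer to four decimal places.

0.4986

Var(Z | W=x) = (1 − ρ²)·σ_Z².
Var(Z | W=-1.5) = (0.9)²·(1 − (-0.62)²) = 0.81·0.6156 = 0.4986.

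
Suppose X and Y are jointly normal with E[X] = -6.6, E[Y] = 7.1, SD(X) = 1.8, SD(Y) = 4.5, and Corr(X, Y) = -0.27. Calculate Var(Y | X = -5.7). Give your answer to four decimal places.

The conditional variance in a bivariate normal is σ_Y²(1 − ρ²), independent of x.
Var(Y | X=-5.7) = (4.5)²·(1 − (-0.27)²) = 20.25·0.9271 = 18.7738.

18.7738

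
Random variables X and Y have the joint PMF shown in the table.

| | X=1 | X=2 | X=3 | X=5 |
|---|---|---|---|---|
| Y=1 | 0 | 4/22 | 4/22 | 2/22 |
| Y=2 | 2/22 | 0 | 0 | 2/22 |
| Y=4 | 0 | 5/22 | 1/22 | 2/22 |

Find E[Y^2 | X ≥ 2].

73/10

P(X ≥ 2) = 10/11.
Σ Y^2·P over the event = 1·(4/22) + 16·(5/22) + 1·(4/22) + 16·(1/22) + 1·(2/22) + 4·(2/22) + 16·(2/22) = 73/11.
E[Y^2 | X ≥ 2] = (73/11) / (10/11) = 73/10.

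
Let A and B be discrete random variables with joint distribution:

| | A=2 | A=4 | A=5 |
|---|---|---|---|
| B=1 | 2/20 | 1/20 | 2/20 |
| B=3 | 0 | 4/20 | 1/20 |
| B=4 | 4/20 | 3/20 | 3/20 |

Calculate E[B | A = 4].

25/8

P(A = 4) = 2/5.
Σ B·P over the event = 1·(1/20) + 3·(4/20) + 4·(3/20) = 5/4.
E[B | A = 4] = (5/4) / (2/5) = 25/8.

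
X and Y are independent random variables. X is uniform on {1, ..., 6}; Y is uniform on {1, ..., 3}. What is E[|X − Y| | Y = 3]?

Outcomes with Y = 3: (1,3), (2,3), (3,3), (4,3), (5,3), (6,3), each with probability 1/18.
E[|X − Y| | Y = 3] = (2 + 1 + 0 + 1 + 2 + 3) / 6 = 3/2.

3/2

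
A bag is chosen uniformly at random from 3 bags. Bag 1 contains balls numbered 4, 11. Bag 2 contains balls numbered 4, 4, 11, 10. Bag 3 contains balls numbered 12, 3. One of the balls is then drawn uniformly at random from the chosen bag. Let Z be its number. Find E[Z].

E[Z | bag 1] = (4+11)/2 = 15/2.
E[Z | bag 2] = (4+4+11+10)/4 = 29/4.
E[Z | bag 3] = (12+3)/2 = 15/2.
E[Z] = (1/3)·(15/2) + (1/3)·(29/4) + (1/3)·(15/2) = 89/12.

89/12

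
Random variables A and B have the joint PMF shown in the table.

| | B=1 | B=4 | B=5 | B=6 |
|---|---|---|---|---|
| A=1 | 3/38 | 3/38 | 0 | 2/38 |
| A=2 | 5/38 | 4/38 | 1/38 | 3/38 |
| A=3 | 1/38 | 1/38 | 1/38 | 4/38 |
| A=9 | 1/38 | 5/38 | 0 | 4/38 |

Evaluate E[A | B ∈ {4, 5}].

64/15

P(B ∈ {4, 5}) = 15/38.
Σ A·P over the event = 1·(3/38) + 2·(4/38) + 2·(1/38) + 3·(1/38) + 3·(1/38) + 9·(5/38) = 32/19.
E[A | B ∈ {4, 5}] = (32/19) / (15/38) = 64/15.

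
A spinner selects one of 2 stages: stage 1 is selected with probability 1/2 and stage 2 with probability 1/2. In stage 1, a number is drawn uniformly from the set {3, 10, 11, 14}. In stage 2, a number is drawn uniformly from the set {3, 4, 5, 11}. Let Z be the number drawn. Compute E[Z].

61/8

E[Z | stage 1] = (3+10+11+14)/4 = 19/2.
E[Z | stage 2] = (3+4+5+11)/4 = 23/4.
By the law of total expectation,
E[Z] = (1/2)·(19/2) + (1/2)·(23/4) = 61/8.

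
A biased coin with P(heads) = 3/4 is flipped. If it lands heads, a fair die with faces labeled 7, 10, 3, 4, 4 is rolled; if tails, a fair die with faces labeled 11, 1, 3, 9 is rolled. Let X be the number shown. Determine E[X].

57/10

E[X | heads] = (7+10+3+4+4)/5 = 28/5.
E[X | tails] = (11+1+3+9)/4 = 6.
E[X] = (3/4)·(28/5) + (1/4)·(6) = 57/10.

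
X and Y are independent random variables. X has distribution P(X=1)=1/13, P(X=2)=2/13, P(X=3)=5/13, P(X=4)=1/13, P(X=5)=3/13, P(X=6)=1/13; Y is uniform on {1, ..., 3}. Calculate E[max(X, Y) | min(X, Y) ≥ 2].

P(min(X, Y) ≥ 2) = 8/13.
Summing max(X,Y)·P(x,y) over outcomes with min(X, Y) ≥ 2 gives 30/13.
E[max(X, Y) | min(X, Y) ≥ 2] = (30/13) / (8/13) = 15/4.

15/4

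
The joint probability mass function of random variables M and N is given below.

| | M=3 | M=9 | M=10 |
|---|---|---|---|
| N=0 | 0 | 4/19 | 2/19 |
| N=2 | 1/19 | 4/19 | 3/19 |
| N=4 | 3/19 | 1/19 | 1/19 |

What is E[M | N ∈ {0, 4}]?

P(N ∈ {0, 4}) = 11/19.
Σ M·P over the event = 3·(3/19) + 9·(4/19) + 9·(1/19) + 10·(2/19) + 10·(1/19) = 84/19.
E[M | N ∈ {0, 4}] = (84/19) / (11/19) = 84/11.

84/11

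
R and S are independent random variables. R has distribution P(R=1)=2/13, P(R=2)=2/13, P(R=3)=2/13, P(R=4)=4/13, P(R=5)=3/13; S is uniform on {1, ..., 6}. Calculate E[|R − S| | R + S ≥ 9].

P(R + S ≥ 9) = 19/78.
Summing |R−S|·P(x,y) over outcomes with R + S ≥ 9 gives 4/13.
E[|R − S| | R + S ≥ 9] = (4/13) / (19/78) = 24/19.

24/19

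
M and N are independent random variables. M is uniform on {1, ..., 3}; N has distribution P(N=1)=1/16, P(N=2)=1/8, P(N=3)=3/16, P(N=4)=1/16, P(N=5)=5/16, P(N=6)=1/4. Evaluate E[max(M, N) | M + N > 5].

41/8

P(M + N > 5) = 2/3.
Summing max(M,N)·P(x,y) over outcomes with M + N > 5 gives 41/12.
E[max(M, N) | M + N > 5] = (41/12) / (2/3) = 41/8.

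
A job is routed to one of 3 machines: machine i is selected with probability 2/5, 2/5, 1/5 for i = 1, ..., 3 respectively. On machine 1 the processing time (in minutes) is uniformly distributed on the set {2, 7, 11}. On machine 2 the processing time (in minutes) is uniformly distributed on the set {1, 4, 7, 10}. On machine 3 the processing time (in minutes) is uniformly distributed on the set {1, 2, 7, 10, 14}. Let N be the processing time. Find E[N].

467/75

E[N | machine 1] = (2+7+11)/3 = 20/3.
E[N | machine 2] = (1+4+7+10)/4 = 11/2.
E[N | machine 3] = (1+2+7+10+14)/5 = 34/5.
E[N] = (2/5)·(20/3) + (2/5)·(11/2) + (1/5)·(34/5) = 467/75.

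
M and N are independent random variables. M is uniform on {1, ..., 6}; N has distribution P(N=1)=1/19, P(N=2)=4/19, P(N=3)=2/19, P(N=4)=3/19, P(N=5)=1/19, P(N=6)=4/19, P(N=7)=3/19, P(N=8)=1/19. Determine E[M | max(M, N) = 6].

P(max(M, N) = 6) = 35/114.
Summing M·P(x,y) over outcomes with max(M, N) = 6 gives 25/19.
E[M | max(M, N) = 6] = (25/19) / (35/114) = 30/7.

30/7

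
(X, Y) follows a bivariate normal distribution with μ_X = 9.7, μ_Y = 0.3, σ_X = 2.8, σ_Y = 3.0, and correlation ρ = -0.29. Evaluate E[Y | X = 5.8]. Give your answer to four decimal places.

1.5118

E[Y | X=x] = μ_Y + ρ(σ_Y/σ_X)(x − μ_X) for jointly normal variables.
E[Y | X=5.8] = 0.3 + (-0.29)·(3.0/2.8)·(5.8 − (9.7)) = 0.3 + (-0.31071)·(-3.9) = 1.5118.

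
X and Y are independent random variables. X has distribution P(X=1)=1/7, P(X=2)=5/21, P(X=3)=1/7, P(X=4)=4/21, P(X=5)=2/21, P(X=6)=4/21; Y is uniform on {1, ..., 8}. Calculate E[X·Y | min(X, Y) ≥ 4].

P(min(X, Y) ≥ 4) = 25/84.
Summing XY·P(x,y) over outcomes with min(X, Y) ≥ 4 gives 125/14.
E[X·Y | min(X, Y) ≥ 4] = (125/14) / (25/84) = 30.

30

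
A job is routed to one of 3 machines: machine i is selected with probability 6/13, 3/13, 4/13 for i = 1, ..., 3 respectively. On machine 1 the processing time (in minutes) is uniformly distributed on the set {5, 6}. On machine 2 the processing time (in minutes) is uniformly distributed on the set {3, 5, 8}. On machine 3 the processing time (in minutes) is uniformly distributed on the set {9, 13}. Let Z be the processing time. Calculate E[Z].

93/13

E[Z | machine 1] = (5+6)/2 = 11/2.
E[Z | machine 2] = (3+5+8)/3 = 16/3.
E[Z | machine 3] = (9+13)/2 = 11.
By the law of total expectation,
E[Z] = (6/13)·(11/2) + (3/13)·(16/3) + (4/13)·(11) = 93/13.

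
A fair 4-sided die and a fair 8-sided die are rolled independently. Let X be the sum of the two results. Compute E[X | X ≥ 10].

32/3

P(X ≥ 10) = 3/16.
Σ over the event: 10·3/32 + 11·1/16 + 12·1/32 = 2.
E[X | X ≥ 10] = (2) / (3/16) = 32/3.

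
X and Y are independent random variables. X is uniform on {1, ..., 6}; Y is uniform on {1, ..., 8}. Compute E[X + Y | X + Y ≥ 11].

P(X + Y ≥ 11) = 5/24.
Summing (X+Y)·P(x,y) over outcomes with X + Y ≥ 11 gives 5/2.
E[X + Y | X + Y ≥ 11] = (5/2) / (5/24) = 12.

12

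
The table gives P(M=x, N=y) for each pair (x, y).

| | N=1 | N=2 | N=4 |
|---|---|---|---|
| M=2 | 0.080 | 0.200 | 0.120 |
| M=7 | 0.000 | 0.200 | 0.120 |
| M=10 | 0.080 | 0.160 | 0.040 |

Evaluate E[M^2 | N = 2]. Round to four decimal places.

P(N = 2) = 0.560.
Σ M^2·P over the event = 4·(0.200) + 49·(0.200) + 100·(0.160) = 26.600.
E[M^2 | N = 2] = (26.600) / (0.560) = 47.5000.

47.5000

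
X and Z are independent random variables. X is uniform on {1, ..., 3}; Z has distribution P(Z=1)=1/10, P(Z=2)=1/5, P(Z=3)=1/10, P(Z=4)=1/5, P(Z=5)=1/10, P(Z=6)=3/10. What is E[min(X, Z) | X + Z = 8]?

P(X + Z = 8) = 2/15.
Summing min(X,Z)·P(x,y) over outcomes with X + Z = 8 gives 3/10.
E[min(X, Z) | X + Z = 8] = (3/10) / (2/15) = 9/4.

9/4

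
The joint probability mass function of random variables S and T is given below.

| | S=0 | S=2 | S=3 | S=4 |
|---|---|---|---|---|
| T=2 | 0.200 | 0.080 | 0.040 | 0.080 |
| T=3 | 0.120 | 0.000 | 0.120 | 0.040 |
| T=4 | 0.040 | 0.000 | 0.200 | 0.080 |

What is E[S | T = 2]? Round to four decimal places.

P(T = 2) = 0.400.
Σ S·P over the event = 0·(0.200) + 2·(0.080) + 3·(0.040) + 4·(0.080) = 0.600.
E[S | T = 2] = (0.600) / (0.400) = 1.5000.

1.5000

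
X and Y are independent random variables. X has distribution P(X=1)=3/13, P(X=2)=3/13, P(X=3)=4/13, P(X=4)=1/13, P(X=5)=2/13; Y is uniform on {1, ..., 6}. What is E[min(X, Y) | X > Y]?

P(X > Y) = 11/39.
Summing min(X,Y)·P(x,y) over outcomes with X > Y gives 41/78.
E[min(X, Y) | X > Y] = (41/78) / (11/39) = 41/22.

41/22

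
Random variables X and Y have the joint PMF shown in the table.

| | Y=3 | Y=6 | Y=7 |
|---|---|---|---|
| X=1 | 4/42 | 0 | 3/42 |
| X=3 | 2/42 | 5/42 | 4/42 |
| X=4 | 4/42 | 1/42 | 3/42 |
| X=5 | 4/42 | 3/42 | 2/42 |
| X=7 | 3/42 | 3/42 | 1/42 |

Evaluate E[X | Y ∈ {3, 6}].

P(Y ∈ {3, 6}) = 29/42.
Summing X·P(X=x,Y=y) over the conditioning event gives 61/21.
E[X | Y ∈ {3, 6}] = (61/21) / (29/42) = 122/29.

122/29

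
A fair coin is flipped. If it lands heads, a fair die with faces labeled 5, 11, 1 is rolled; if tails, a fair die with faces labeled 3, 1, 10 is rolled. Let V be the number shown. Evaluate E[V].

31/6

E[V | heads] = (5+11+1)/3 = 17/3.
E[V | tails] = (3+1+10)/3 = 14/3.
By the law of total expectation,
E[V] = (1/2)·(17/3) + (1/2)·(14/3) = 31/6.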